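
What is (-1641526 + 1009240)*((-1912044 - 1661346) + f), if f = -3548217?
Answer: 4502892403602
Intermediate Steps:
(-1641526 + 1009240)*((-1912044 - 1661346) + f) = (-1641526 + 1009240)*((-1912044 - 1661346) - 3548217) = -632286*(-3573390 - 3548217) = -632286*(-7121607) = 4502892403602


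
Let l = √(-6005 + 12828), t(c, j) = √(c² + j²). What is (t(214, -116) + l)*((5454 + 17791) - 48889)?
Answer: -51288*√14813 - 25644*√6823 ≈ -8.3604e+6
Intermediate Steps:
l = √6823 ≈ 82.601
(t(214, -116) + l)*((5454 + 17791) - 48889) = (√(214² + (-116)²) + √6823)*((5454 + 17791) - 48889) = (√(45796 + 13456) + √6823)*(23245 - 48889) = (√59252 + √6823)*(-25644) = (2*√14813 + √6823)*(-25644) = (√6823 + 2*√14813)*(-25644) = -51288*√14813 - 25644*√6823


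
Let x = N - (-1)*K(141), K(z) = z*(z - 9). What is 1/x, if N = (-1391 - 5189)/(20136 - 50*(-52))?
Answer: 812/15112709 ≈ 5.3730e-5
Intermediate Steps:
K(z) = z*(-9 + z)
N = -235/812 (N = -6580/(20136 + 2600) = -6580/22736 = -6580*1/22736 = -235/812 ≈ -0.28941)
x = 15112709/812 (x = -235/812 - (-1)*141*(-9 + 141) = -235/812 - (-1)*141*132 = -235/812 - (-1)*18612 = -235/812 - 1*(-18612) = -235/812 + 18612 = 15112709/812 ≈ 18612.)
1/x = 1/(15112709/812) = 812/15112709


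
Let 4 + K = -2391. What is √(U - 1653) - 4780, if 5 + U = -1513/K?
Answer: -4780 + I*√9506705815/2395 ≈ -4780.0 + 40.711*I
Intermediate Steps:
K = -2395 (K = -4 - 2391 = -2395)
U = -10462/2395 (U = -5 - 1513/(-2395) = -5 - 1513*(-1/2395) = -5 + 1513/2395 = -10462/2395 ≈ -4.3683)
√(U - 1653) - 4780 = √(-10462/2395 - 1653) - 4780 = √(-3969397/2395) - 4780 = I*√9506705815/2395 - 4780 = -4780 + I*√9506705815/2395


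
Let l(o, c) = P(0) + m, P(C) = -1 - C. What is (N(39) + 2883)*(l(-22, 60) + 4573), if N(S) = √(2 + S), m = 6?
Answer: 13198374 + 4578*√41 ≈ 1.3228e+7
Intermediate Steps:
l(o, c) = 5 (l(o, c) = (-1 - 1*0) + 6 = (-1 + 0) + 6 = -1 + 6 = 5)
(N(39) + 2883)*(l(-22, 60) + 4573) = (√(2 + 39) + 2883)*(5 + 4573) = (√41 + 2883)*4578 = (2883 + √41)*4578 = 13198374 + 4578*√41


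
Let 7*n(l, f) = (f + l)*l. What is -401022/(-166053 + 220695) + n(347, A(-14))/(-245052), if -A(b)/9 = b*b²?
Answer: -27684127745/2231688564 ≈ -12.405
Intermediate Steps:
A(b) = -9*b³ (A(b) = -9*b*b² = -9*b³)
n(l, f) = l*(f + l)/7 (n(l, f) = ((f + l)*l)/7 = (l*(f + l))/7 = l*(f + l)/7)
-401022/(-166053 + 220695) + n(347, A(-14))/(-245052) = -401022/(-166053 + 220695) + ((⅐)*347*(-9*(-14)³ + 347))/(-245052) = -401022/54642 + ((⅐)*347*(-9*(-2744) + 347))*(-1/245052) = -401022*1/54642 + ((⅐)*347*(24696 + 347))*(-1/245052) = -66837/9107 + ((⅐)*347*25043)*(-1/245052) = -66837/9107 + (8689921/7)*(-1/245052) = -66837/9107 - 8689921/1715364 = -27684127745/2231688564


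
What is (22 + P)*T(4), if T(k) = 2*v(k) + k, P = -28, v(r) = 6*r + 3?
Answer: -348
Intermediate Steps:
v(r) = 3 + 6*r
T(k) = 6 + 13*k (T(k) = 2*(3 + 6*k) + k = (6 + 12*k) + k = 6 + 13*k)
(22 + P)*T(4) = (22 - 28)*(6 + 13*4) = -6*(6 + 52) = -6*58 = -348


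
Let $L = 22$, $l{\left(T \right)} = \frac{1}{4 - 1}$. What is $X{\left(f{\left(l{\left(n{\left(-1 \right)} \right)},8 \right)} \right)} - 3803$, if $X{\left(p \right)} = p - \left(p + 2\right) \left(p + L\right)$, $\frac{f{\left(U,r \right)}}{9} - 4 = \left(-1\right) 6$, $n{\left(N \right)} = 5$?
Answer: $-3757$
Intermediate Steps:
$l{\left(T \right)} = \frac{1}{3}$
$f{\left(U,r \right)} = -18$ ($f{\left(U,r \right)} = 36 + 9 \left(\left(-1\right) 6\right) = 36 + 9 \left(-6\right) = 36 - 54 = -18$)
$X{\left(p \right)} = p - \left(2 + p\right) \left(22 + p\right)$ ($X{\left(p \right)} = p - \left(p + 2\right) \left(p + 22\right) = p - \left(2 + p\right) \left(22 + p\right)$)
$X{\left(f{\left(l{\left(n{\left(-1 \right)} \right)},8 \right)} \right)} - 3803 = \left(-44 - \left(-18\right)^{2} - -414\right) - 3803 = \left(-44 - 324 + 414\right) - 3803 = 46 - 3803 = -3757$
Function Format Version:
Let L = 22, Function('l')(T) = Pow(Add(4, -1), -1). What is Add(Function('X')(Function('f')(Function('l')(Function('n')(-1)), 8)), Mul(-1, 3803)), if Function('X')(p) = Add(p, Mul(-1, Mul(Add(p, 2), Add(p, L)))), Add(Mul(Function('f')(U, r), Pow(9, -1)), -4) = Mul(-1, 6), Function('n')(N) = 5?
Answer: -3757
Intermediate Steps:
Function('l')(T) = Rational(1, 3) (Function('l')(T) = Pow(3, -1) = Rational(1, 3))
Function('f')(U, r) = -18 (Function('f')(U, r) = Add(36, Mul(9, Mul(-1, 6))) = Add(36, Mul(9, -6)) = Add(36, -54) = -18)
Function('X')(p) = Add(p, Mul(-1, Add(2, p), Add(22, p))) (Function('X')(p) = Add(p, Mul(-1, Mul(Add(p, 2), Add(p, 22)))) = Add(p, Mul(-1, Mul(Add(2, p), Add(22, p)))) = Add(p, Mul(-1, Add(2, p), Add(22, p))))
Add(Function('X')(Function('f')(Function('l')(Function('n')(-1)), 8)), Mul(-1, 3803)) = Add(Add(-44, Mul(-1, Pow(-18, 2)), Mul(-23, -18)), Mul(-1, 3803)) = Add(Add(-44, Mul(-1, 324), 414), -3803) = Add(Add(-44, -324, 414), -3803) = Add(46, -3803) = -3757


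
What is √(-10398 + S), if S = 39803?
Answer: √29405 ≈ 171.48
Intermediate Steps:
√(-10398 + S) = √(-10398 + 39803) = √29405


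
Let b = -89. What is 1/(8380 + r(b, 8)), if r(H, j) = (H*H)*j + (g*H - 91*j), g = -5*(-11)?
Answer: 1/66125 ≈ 1.5123e-5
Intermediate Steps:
g = 55
r(H, j) = -91*j + 55*H + j*H² (r(H, j) = (H*H)*j + (55*H - 91*j) = H²*j + (-91*j + 55*H) = j*H² + (-91*j + 55*H) = -91*j + 55*H + j*H²)
1/(8380 + r(b, 8)) = 1/(8380 + (-91*8 + 55*(-89) + 8*(-89)²)) = 1/(8380 + (-728 - 4895 + 8*7921)) = 1/(8380 + (-728 - 4895 + 63368)) = 1/(8380 + 57745) = 1/66125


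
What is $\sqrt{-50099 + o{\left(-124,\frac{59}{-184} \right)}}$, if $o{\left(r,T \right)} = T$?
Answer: $\frac{5 i \sqrt{16961626}}{92} \approx 223.83 i$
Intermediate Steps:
$\sqrt{-50099 + o{\left(-124,\frac{59}{-184} \right)}} = \sqrt{-50099 + \frac{59}{-184}} = \sqrt{-50099 + 59 \left(- \frac{1}{184}\right)} = \sqrt{-50099 - \frac{59}{184}} = \sqrt{- \frac{9218275}{184}} = \frac{5 i \sqrt{16961626}}{92}$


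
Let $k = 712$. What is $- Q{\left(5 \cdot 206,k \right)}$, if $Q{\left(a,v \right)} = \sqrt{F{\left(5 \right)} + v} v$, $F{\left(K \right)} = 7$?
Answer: $- 712 \sqrt{719} \approx -19092.0$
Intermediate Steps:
$Q{\left(a,v \right)} = v \sqrt{7 + v}$ ($Q{\left(a,v \right)} = \sqrt{7 + v} v = v \sqrt{7 + v}$)
$- Q{\left(5 \cdot 206,k \right)} = - 712 \sqrt{7 + 712} = - 712 \sqrt{719}$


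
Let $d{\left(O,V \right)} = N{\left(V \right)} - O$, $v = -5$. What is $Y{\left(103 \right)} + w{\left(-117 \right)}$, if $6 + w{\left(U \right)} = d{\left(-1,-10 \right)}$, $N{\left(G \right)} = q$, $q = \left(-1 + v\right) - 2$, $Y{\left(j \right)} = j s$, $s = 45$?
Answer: $4622$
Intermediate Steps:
$Y{\left(j \right)} = 45 j$ ($Y{\left(j \right)} = j 45 = 45 j$)
$q = -8$ ($q = \left(-1 - 5\right) - 2 = -6 - 2 = -8$)
$N{\left(G \right)} = -8$
$d{\left(O,V \right)} = -8 - O$
$w{\left(U \right)} = -13$ ($w{\left(U \right)} = -6 - 7 = -13$)
$Y{\left(103 \right)} + w{\left(-117 \right)} = 45 \cdot 103 - 13 = 4635 - 13 = 4622$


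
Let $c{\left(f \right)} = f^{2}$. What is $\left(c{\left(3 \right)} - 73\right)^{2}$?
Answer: $4096$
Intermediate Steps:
$\left(c{\left(3 \right)} - 73\right)^{2} = \left(3^{2} - 73\right)^{2} = \left(9 - 73\right)^{2} = \left(-64\right)^{2} = 4096$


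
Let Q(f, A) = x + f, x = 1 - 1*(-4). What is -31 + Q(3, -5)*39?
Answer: 281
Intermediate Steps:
x = 5 (x = 1 + 4 = 5)
Q(f, A) = 5 + f
-31 + Q(3, -5)*39 = -31 + (5 + 3)*39 = -31 + 8*39 = -31 + 312 = 281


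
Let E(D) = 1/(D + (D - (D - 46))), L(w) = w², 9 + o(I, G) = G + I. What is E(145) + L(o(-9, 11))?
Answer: 9360/191 ≈ 49.005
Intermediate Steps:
o(I, G) = -9 + G + I (o(I, G) = -9 + (G + I) = -9 + G + I)
E(D) = 1/(46 + D) (E(D) = 1/(D + (D - (-46 + D))) = 1/(D + (D + (46 - D))) = 1/(D + 46) = 1/(46 + D))
E(145) + L(o(-9, 11)) = 1/(46 + 145) + (-9 + 11 - 9)² = 1/191 + (-7)² = 1/191 + 49 = 9360/191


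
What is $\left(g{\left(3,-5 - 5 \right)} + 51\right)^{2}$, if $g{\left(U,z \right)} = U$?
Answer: $2916$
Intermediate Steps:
$\left(g{\left(3,-5 - 5 \right)} + 51\right)^{2} = \left(3 + 51\right)^{2} = 54^{2} = 2916$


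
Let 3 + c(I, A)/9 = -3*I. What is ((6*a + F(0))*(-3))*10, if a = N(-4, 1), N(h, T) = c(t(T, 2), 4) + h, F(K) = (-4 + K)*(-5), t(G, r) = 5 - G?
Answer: 24420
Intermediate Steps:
c(I, A) = -27 - 27*I (c(I, A) = -27 + 9*(-3*I) = -27 - 27*I)
F(K) = 20 - 5*K
N(h, T) = -162 + h + 27*T (N(h, T) = (-27 - 27*(5 - T)) + h = (-27 + (-135 + 27*T)) + h = (-162 + 27*T) + h = -162 + h + 27*T)
a = -139 (a = -162 - 4 + 27*1 = -162 - 4 + 27 = -139)
((6*a + F(0))*(-3))*10 = ((6*(-139) + (20 - 5*0))*(-3))*10 = ((-834 + (20 + 0))*(-3))*10 = ((-834 + 20)*(-3))*10 = -814*(-3)*10 = 2442*10 = 24420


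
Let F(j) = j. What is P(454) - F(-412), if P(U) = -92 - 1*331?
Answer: -11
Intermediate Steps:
P(U) = -423 (P(U) = -92 - 331 = -423)
P(454) - F(-412) = -423 - 1*(-412) = -423 + 412 = -11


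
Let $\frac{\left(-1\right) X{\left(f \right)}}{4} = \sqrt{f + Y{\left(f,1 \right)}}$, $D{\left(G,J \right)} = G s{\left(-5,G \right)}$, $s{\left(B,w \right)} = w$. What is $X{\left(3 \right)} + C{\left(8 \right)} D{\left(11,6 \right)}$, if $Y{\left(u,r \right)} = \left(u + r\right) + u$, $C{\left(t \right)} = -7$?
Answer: $-847 - 4 \sqrt{10} \approx -859.65$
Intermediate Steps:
$Y{\left(u,r \right)} = r + 2 u$ ($Y{\left(u,r \right)} = \left(r + u\right) + u = r + 2 u$)
$D{\left(G,J \right)} = G^{2}$ ($D{\left(G,J \right)} = G G = G^{2}$)
$X{\left(f \right)} = - 4 \sqrt{1 + 3 f}$ ($X{\left(f \right)} = - 4 \sqrt{f + \left(1 + 2 f\right)} = - 4 \sqrt{1 + 3 f}$)
$X{\left(3 \right)} + C{\left(8 \right)} D{\left(11,6 \right)} = - 4 \sqrt{1 + 3 \cdot 3} - 7 \cdot 11^{2} = - 4 \sqrt{1 + 9} - 847 = - 4 \sqrt{10} - 847 = -847 - 4 \sqrt{10}$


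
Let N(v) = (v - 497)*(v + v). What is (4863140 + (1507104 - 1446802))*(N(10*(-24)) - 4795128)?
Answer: -21866817748656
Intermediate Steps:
N(v) = 2*v*(-497 + v) (N(v) = (-497 + v)*(2*v) = 2*v*(-497 + v))
(4863140 + (1507104 - 1446802))*(N(10*(-24)) - 4795128) = (4863140 + (1507104 - 1446802))*(2*(10*(-24))*(-497 + 10*(-24)) - 4795128) = (4863140 + 60302)*(2*(-240)*(-497 - 240) - 4795128) = 4923442*(2*(-240)*(-737) - 4795128) = 4923442*(353760 - 4795128) = 4923442*(-4441368) = -21866817748656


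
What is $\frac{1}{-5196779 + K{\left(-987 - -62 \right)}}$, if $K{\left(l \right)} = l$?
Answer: $- \frac{1}{5197704} \approx -1.9239 \cdot 10^{-7}$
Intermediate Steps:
$\frac{1}{-5196779 + K{\left(-987 - -62 \right)}} = \frac{1}{-5196779 - 925} = \frac{1}{-5197704} = - \frac{1}{5197704}$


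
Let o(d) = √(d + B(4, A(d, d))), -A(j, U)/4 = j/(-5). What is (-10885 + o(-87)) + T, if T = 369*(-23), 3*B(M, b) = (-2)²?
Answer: -19372 + I*√771/3 ≈ -19372.0 + 9.2556*I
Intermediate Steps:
A(j, U) = 4*j/5 (A(j, U) = -4*j/(-5) = -4*j*(-1)/5 = -(-4)*j/5 = 4*j/5)
B(M, b) = 4/3 (B(M, b) = (⅓)*(-2)² = (⅓)*4 = 4/3)
T = -8487
o(d) = √(4/3 + d) (o(d) = √(d + 4/3) = √(4/3 + d))
(-10885 + o(-87)) + T = (-10885 + √(12 + 9*(-87))/3) - 8487 = (-10885 + √(12 - 783)/3) - 8487 = (-10885 + √(-771)/3) - 8487 = (-10885 + (I*√771)/3) - 8487 = (-10885 + I*√771/3) - 8487 = -19372 + I*√771/3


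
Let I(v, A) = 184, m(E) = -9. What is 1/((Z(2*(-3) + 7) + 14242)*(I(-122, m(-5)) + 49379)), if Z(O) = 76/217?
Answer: 217/153178912170 ≈ 1.4166e-9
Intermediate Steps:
Z(O) = 76/217 (Z(O) = 76*(1/217) = 76/217)
1/((Z(2*(-3) + 7) + 14242)*(I(-122, m(-5)) + 49379)) = 1/((76/217 + 14242)*(184 + 49379)) = 1/((3090590/217)*49563) = 1/(153178912170/217) = 217/153178912170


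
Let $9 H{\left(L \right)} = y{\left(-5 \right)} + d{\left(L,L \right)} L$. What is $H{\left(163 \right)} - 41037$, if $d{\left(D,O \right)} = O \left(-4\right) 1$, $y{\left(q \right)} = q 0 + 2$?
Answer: $- \frac{475607}{9} \approx -52845.0$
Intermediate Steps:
$y{\left(q \right)} = 2$ ($y{\left(q \right)} = 0 + 2 = 2$)
$d{\left(D,O \right)} = - 4 O$ ($d{\left(D,O \right)} = - 4 O 1 = - 4 O$)
$H{\left(L \right)} = \frac{2}{9} - \frac{4 L^{2}}{9}$ ($H{\left(L \right)} = \frac{2 + - 4 L L}{9} = \frac{2 - 4 L^{2}}{9} = \frac{2}{9} - \frac{4 L^{2}}{9}$)
$H{\left(163 \right)} - 41037 = \left(\frac{2}{9} - \frac{4 \cdot 163^{2}}{9}\right) - 41037 = \left(\frac{2}{9} - \frac{106276}{9}\right) - 41037 = - \frac{106274}{9} - 41037 = - \frac{475607}{9}$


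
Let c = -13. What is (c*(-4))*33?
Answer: 1716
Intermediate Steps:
(c*(-4))*33 = -13*(-4)*33 = 52*33 = 1716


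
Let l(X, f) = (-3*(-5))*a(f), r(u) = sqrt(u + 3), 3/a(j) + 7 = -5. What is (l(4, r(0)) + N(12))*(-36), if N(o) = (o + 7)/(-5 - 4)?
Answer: 211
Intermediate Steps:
a(j) = -1/4 (a(j) = 3/(-7 - 5) = 3/(-12) = 3*(-1/12) = -1/4)
N(o) = -7/9 - o/9 (N(o) = (7 + o)/(-9) = (7 + o)*(-1/9) = -7/9 - o/9)
r(u) = sqrt(3 + u)
l(X, f) = -15/4 (l(X, f) = -3*(-5)*(-1/4) = 15*(-1/4) = -15/4)
(l(4, r(0)) + N(12))*(-36) = (-15/4 + (-7/9 - 1/9*12))*(-36) = (-15/4 + (-7/9 - 4/3))*(-36) = (-15/4 - 19/9)*(-36) = -211/36*(-36) = 211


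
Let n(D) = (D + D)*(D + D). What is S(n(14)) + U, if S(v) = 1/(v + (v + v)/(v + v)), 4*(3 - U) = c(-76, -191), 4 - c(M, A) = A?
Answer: -143651/3140 ≈ -45.749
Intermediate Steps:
n(D) = 4*D² (n(D) = (2*D)*(2*D) = 4*D²)
c(M, A) = 4 - A
U = -183/4 (U = 3 - (4 - 1*(-191))/4 = 3 - (4 + 191)/4 = 3 - ¼*195 = 3 - 195/4 = -183/4 ≈ -45.750)
S(v) = 1/(1 + v) (S(v) = 1/(v + (2*v)/((2*v))) = 1/(v + (2*v)*(1/(2*v))) = 1/(v + 1) = 1/(1 + v))
S(n(14)) + U = 1/(1 + 4*14²) - 183/4 = 1/(1 + 4*196) - 183/4 = 1/(1 + 784) - 183/4 = 1/785 - 183/4 = -143651/3140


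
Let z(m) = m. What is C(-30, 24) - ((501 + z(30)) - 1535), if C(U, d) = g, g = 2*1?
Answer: 1006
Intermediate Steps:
g = 2
C(U, d) = 2
C(-30, 24) - ((501 + z(30)) - 1535) = 2 - ((501 + 30) - 1535) = 2 - (531 - 1535) = 2 - 1*(-1004) = 2 + 1004 = 1006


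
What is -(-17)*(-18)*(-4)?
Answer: 1224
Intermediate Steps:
-(-17)*(-18)*(-4) = -17*18*(-4) = -306*(-4) = 1224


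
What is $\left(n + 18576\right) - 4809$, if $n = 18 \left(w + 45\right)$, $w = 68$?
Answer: $15801$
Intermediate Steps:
$n = 2034$ ($n = 18 \left(68 + 45\right) = 18 \cdot 113 = 2034$)
$\left(n + 18576\right) - 4809 = \left(2034 + 18576\right) - 4809 = 20610 - 4809 = 15801$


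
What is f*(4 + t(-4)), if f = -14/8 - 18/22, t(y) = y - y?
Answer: -113/11 ≈ -10.273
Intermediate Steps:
t(y) = 0
f = -113/44 (f = -14*1/8 - 18*1/22 = -7/4 - 9/11 = -113/44 ≈ -2.5682)
f*(4 + t(-4)) = -113*(4 + 0)/44 = -113/44*4 = -113/11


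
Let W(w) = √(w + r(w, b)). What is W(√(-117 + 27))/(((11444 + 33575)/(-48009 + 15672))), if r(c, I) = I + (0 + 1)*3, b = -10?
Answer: -32337*√(-7 + 3*I*√10)/45019 ≈ -1.1116 - 2.2017*I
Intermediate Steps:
r(c, I) = 3 + I (r(c, I) = I + 1*3 = I + 3 = 3 + I)
W(w) = √(-7 + w) (W(w) = √(w + (3 - 10)) = √(w - 7) = √(-7 + w))
W(√(-117 + 27))/(((11444 + 33575)/(-48009 + 15672))) = √(-7 + √(-117 + 27))/(((11444 + 33575)/(-48009 + 15672))) = √(-7 + √(-90))/((45019/(-32337))) = √(-7 + 3*I*√10)/((45019*(-1/32337))) = √(-7 + 3*I*√10)/(-45019/32337) = √(-7 + 3*I*√10)*(-32337/45019) = -32337*√(-7 + 3*I*√10)/45019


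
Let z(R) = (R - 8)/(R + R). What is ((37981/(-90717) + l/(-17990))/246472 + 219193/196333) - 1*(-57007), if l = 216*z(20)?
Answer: 11255309341155930625769143/197433454135612510200 ≈ 57008.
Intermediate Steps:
z(R) = (-8 + R)/(2*R) (z(R) = (-8 + R)/((2*R)) = (-8 + R)*(1/(2*R)) = (-8 + R)/(2*R))
l = 324/5 (l = 216*((½)*(-8 + 20)/20) = 216*((½)*(1/20)*12) = 216*(3/10) = 324/5 ≈ 64.800)
((37981/(-90717) + l/(-17990))/246472 + 219193/196333) - 1*(-57007) = ((37981/(-90717) + (324/5)/(-17990))/246472 + 219193/196333) - 1*(-57007) = ((37981*(-1/90717) + (324/5)*(-1/17990))*(1/246472) + 219193*(1/196333)) + 57007 = ((-37981/90717 - 162/44975)*(1/246472) + 219193/196333) + 57007 = (-1722891629/4079997075*1/246472 + 219193/196333) + 57007 = (-1722891629/1005605039069400 + 219193/196333) + 57007 = 220421247068256797743/197433454135612510200 + 57007 = 11255309341155930625769143/197433454135612510200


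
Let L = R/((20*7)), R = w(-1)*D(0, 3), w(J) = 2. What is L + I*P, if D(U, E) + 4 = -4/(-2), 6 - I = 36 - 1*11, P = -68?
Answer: 45219/35 ≈ 1292.0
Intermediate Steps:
I = -19 (I = 6 - (36 - 1*11) = 6 - (36 - 11) = 6 - 1*25 = 6 - 25 = -19)
D(U, E) = -2 (D(U, E) = -4 - 4/(-2) = -4 - 4*(-½) = -4 + 2 = -2)
R = -4 (R = 2*(-2) = -4)
L = -1/35 (L = -4/(20*7) = -4/140 = -4*1/140 = -1/35 ≈ -0.028571)
L + I*P = -1/35 - 19*(-68) = -1/35 + 1292 = 45219/35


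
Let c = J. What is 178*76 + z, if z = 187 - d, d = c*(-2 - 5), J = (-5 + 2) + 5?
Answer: 13729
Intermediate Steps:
J = 2 (J = -3 + 5 = 2)
c = 2
d = -14 (d = 2*(-2 - 5) = 2*(-7) = -14)
z = 201 (z = 187 - 1*(-14) = 187 + 14 = 201)
178*76 + z = 178*76 + 201 = 13528 + 201 = 13729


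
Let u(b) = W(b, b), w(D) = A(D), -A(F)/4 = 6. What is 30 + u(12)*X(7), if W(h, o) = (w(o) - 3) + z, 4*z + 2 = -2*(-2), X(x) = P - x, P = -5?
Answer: 348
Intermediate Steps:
A(F) = -24 (A(F) = -4*6 = -24)
w(D) = -24
X(x) = -5 - x
z = 1/2 (z = -1/2 + (-2*(-2))/4 = -1/2 + (1/4)*4 = -1/2 + 1 = 1/2 ≈ 0.50000)
W(h, o) = -53/2 (W(h, o) = (-24 - 3) + 1/2 = -27 + 1/2 = -53/2)
u(b) = -53/2
30 + u(12)*X(7) = 30 - 53*(-5 - 1*7)/2 = 30 - 53*(-5 - 7)/2 = 30 - 53/2*(-12) = 30 + 318 = 348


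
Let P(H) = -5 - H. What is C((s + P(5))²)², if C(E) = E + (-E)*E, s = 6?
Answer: 57600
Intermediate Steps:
C(E) = E - E²
C((s + P(5))²)² = ((6 + (-5 - 1*5))²*(1 - (6 + (-5 - 1*5))²))² = ((6 + (-5 - 5))²*(1 - (6 + (-5 - 5))²))² = ((6 - 10)²*(1 - (6 - 10)²))² = ((-4)²*(1 - 1*(-4)²))² = (16*(1 - 1*16))² = (16*(1 - 16))² = (16*(-15))² = (-240)² = 57600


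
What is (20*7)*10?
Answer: 1400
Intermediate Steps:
(20*7)*10 = 140*10 = 1400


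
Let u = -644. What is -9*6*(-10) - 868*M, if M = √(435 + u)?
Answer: 540 - 868*I*√209 ≈ 540.0 - 12549.0*I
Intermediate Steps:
M = I*√209 (M = √(435 - 644) = √(-209) = I*√209 ≈ 14.457*I)
-9*6*(-10) - 868*M = -9*6*(-10) - 868*I*√209 = -54*(-10) - 868*I*√209 = 540 - 868*I*√209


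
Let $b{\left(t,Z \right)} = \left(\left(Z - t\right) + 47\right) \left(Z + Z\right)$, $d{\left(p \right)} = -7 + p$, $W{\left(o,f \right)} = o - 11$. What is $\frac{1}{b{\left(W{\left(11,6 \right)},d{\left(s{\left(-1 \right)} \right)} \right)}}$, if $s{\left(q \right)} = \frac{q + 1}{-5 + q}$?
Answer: $- \frac{1}{560} \approx -0.0017857$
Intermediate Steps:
$W{\left(o,f \right)} = -11 + o$
$s{\left(q \right)} = \frac{1 + q}{-5 + q}$
$b{\left(t,Z \right)} = 2 Z \left(47 + Z - t\right)$ ($b{\left(t,Z \right)} = \left(47 + Z - t\right) 2 Z = 2 Z \left(47 + Z - t\right)$)
$\frac{1}{b{\left(W{\left(11,6 \right)},d{\left(s{\left(-1 \right)} \right)} \right)}} = \frac{1}{2 \left(-7 + \frac{1 - 1}{-5 - 1}\right) \left(47 - \left(7 - \frac{1 - 1}{-5 - 1}\right) - \left(-11 + 11\right)\right)} = \frac{1}{2 \left(-7 + \frac{1}{-6} \cdot 0\right) \left(47 - \left(7 - \frac{1}{-6} \cdot 0\right) - 0\right)} = \frac{1}{2 \left(-7 - 0\right) \left(47 - 7 + 0\right)} = \frac{1}{2 \left(-7 + 0\right) \left(47 + \left(-7 + 0\right) + 0\right)} = \frac{1}{2 \left(-7\right) \left(47 - 7 + 0\right)} = \frac{1}{2 \left(-7\right) 40} = \frac{1}{-560} = - \frac{1}{560}$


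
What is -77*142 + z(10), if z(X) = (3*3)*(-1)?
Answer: -10943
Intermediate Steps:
z(X) = -9 (z(X) = 9*(-1) = -9)
-77*142 + z(10) = -77*142 - 9 = -10934 - 9 = -10943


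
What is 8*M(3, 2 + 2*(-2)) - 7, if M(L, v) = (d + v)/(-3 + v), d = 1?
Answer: -27/5 ≈ -5.4000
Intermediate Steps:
M(L, v) = (1 + v)/(-3 + v)
8*M(3, 2 + 2*(-2)) - 7 = 8*((1 + (2 + 2*(-2)))/(-3 + (2 + 2*(-2)))) - 7 = 8*((1 + (2 - 4))/(-3 + (2 - 4))) - 7 = 8*((1 - 2)/(-3 - 2)) - 7 = 8*(-1/(-5)) - 7 = 8*(-⅕*(-1)) - 7 = 8*(⅕) - 7 = 8/5 - 7 = -27/5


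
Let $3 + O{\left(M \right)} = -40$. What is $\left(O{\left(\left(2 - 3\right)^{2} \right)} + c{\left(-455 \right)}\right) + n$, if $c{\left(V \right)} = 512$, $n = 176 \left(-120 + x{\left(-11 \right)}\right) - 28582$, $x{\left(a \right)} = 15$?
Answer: $-46593$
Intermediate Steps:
$O{\left(M \right)} = -43$ ($O{\left(M \right)} = -3 - 40 = -43$)
$n = -47062$ ($n = 176 \left(-120 + 15\right) - 28582 = 176 \left(-105\right) - 28582 = -18480 - 28582 = -47062$)
$\left(O{\left(\left(2 - 3\right)^{2} \right)} + c{\left(-455 \right)}\right) + n = \left(-43 + 512\right) - 47062 = 469 - 47062 = -46593$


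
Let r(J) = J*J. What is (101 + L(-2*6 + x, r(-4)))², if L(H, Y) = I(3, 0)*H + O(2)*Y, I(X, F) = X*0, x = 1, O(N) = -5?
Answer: 441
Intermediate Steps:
I(X, F) = 0
r(J) = J²
L(H, Y) = -5*Y (L(H, Y) = 0*H - 5*Y = 0 - 5*Y = -5*Y)
(101 + L(-2*6 + x, r(-4)))² = (101 - 5*(-4)²)² = (101 - 5*16)² = (101 - 80)² = 21² = 441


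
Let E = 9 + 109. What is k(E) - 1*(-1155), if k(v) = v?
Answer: 1273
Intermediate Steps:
E = 118
k(E) - 1*(-1155) = 118 - 1*(-1155) = 118 + 1155 = 1273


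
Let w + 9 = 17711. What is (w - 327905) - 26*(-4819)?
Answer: -184909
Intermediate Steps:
w = 17702 (w = -9 + 17711 = 17702)
(w - 327905) - 26*(-4819) = (17702 - 327905) - 26*(-4819) = -310203 + 125294 = -184909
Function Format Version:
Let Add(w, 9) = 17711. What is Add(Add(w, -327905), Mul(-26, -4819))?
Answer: -184909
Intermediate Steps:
w = 17702 (w = Add(-9, 17711) = 17702)
Add(Add(w, -327905), Mul(-26, -4819)) = Add(Add(17702, -327905), Mul(-26, -4819)) = Add(-310203, 125294) = -184909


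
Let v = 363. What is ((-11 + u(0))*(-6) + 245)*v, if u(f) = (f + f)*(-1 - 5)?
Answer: 112893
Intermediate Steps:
u(f) = -12*f (u(f) = (2*f)*(-6) = -12*f)
((-11 + u(0))*(-6) + 245)*v = ((-11 - 12*0)*(-6) + 245)*363 = ((-11 + 0)*(-6) + 245)*363 = (-11*(-6) + 245)*363 = (66 + 245)*363 = 311*363 = 112893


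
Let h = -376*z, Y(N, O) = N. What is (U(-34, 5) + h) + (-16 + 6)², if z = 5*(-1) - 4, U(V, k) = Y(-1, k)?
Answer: 3483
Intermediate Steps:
U(V, k) = -1
z = -9 (z = -5 - 4 = -9)
h = 3384 (h = -376*(-9) = 3384)
(U(-34, 5) + h) + (-16 + 6)² = (-1 + 3384) + (-16 + 6)² = 3383 + (-10)² = 3383 + 100 = 3483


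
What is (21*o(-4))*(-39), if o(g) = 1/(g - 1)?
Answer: 819/5 ≈ 163.80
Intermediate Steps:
o(g) = 1/(-1 + g)
(21*o(-4))*(-39) = (21/(-1 - 4))*(-39) = (21/(-5))*(-39) = (21*(-⅕))*(-39) = -21/5*(-39) = 819/5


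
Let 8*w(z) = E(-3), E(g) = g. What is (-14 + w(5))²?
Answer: 13225/64 ≈ 206.64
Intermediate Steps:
w(z) = -3/8 (w(z) = (⅛)*(-3) = -3/8)
(-14 + w(5))² = (-14 - 3/8)² = (-115/8)² = 13225/64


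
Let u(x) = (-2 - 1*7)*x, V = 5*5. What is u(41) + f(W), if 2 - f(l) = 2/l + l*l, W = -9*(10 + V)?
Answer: -31371478/315 ≈ -99592.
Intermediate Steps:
V = 25
W = -315 (W = -9*(10 + 25) = -9*35 = -315)
u(x) = -9*x (u(x) = (-2 - 7)*x = -9*x)
f(l) = 2 - l² - 2/l (f(l) = 2 - (2/l + l*l) = 2 - (2/l + l²) = 2 - (l² + 2/l) = 2 + (-l² - 2/l) = 2 - l² - 2/l)
u(41) + f(W) = -9*41 + (2 - 1*(-315)² - 2/(-315)) = -369 + (2 - 1*99225 - 2*(-1/315)) = -369 + (2 - 99225 + 2/315) = -369 - 31255243/315 = -31371478/315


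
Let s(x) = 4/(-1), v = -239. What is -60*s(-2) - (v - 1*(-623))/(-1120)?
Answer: 8412/35 ≈ 240.34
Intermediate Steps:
s(x) = -4 (s(x) = 4*(-1) = -4)
-60*s(-2) - (v - 1*(-623))/(-1120) = -60*(-4) - (-239 - 1*(-623))/(-1120) = 240 - (-239 + 623)*(-1)/1120 = 240 - 384*(-1)/1120 = 240 - 1*(-12/35) = 240 + 12/35 = 8412/35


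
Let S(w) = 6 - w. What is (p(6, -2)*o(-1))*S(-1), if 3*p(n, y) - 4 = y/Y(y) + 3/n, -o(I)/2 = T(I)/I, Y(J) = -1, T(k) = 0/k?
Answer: 0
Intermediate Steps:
T(k) = 0
o(I) = 0 (o(I) = -0/I = -2*0 = 0)
p(n, y) = 4/3 + 1/n - y/3 (p(n, y) = 4/3 + (y/(-1) + 3/n)/3 = 4/3 + (y*(-1) + 3/n)/3 = 4/3 + (-y + 3/n)/3 = 4/3 + (1/n - y/3) = 4/3 + 1/n - y/3)
(p(6, -2)*o(-1))*S(-1) = (((⅓)*(3 + 6*(4 - 1*(-2)))/6)*0)*(6 - 1*(-1)) = (((⅓)*(⅙)*(3 + 6*(4 + 2)))*0)*(6 + 1) = (((⅓)*(⅙)*(3 + 6*6))*0)*7 = (((⅓)*(⅙)*(3 + 36))*0)*7 = (((⅓)*(⅙)*39)*0)*7 = ((13/6)*0)*7 = 0*7 = 0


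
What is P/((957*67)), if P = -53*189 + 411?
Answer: -3202/21373 ≈ -0.14982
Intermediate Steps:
P = -9606 (P = -10017 + 411 = -9606)
P/((957*67)) = -9606/(957*67) = -9606/64119 = -9606*1/64119 = -3202/21373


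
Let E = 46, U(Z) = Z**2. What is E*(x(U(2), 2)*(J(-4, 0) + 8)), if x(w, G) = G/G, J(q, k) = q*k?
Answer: 368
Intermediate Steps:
J(q, k) = k*q
x(w, G) = 1
E*(x(U(2), 2)*(J(-4, 0) + 8)) = 46*(1*(0*(-4) + 8)) = 46*(1*(0 + 8)) = 46*(1*8) = 46*8 = 368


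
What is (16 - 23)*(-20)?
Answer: 140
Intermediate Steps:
(16 - 23)*(-20) = -7*(-20) = 140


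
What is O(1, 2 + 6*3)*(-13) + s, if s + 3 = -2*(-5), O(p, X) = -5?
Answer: 72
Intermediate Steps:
s = 7 (s = -3 - 2*(-5) = -3 + 10 = 7)
O(1, 2 + 6*3)*(-13) + s = -5*(-13) + 7 = 65 + 7 = 72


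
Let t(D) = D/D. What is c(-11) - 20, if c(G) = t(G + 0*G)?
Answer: -19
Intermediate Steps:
t(D) = 1
c(G) = 1
c(-11) - 20 = 1 - 20 = -19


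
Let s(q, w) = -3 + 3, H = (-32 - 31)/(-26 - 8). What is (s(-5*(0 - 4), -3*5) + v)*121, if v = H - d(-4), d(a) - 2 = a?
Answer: 15851/34 ≈ 466.21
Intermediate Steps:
H = 63/34 (H = -63/(-34) = -63*(-1/34) = 63/34 ≈ 1.8529)
d(a) = 2 + a
s(q, w) = 0
v = 131/34 (v = 63/34 - (2 - 4) = 63/34 - 1*(-2) = 63/34 + 2 = 131/34 ≈ 3.8529)
(s(-5*(0 - 4), -3*5) + v)*121 = (0 + 131/34)*121 = (131/34)*121 = 15851/34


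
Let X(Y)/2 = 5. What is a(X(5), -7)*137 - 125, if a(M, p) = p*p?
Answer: 6588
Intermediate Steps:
X(Y) = 10 (X(Y) = 2*5 = 10)
a(M, p) = p²
a(X(5), -7)*137 - 125 = (-7)²*137 - 125 = 49*137 - 125 = 6713 - 125 = 6588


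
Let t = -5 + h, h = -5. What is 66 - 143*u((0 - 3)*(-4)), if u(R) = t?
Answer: 1496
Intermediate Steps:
t = -10 (t = -5 - 5 = -10)
u(R) = -10
66 - 143*u((0 - 3)*(-4)) = 66 - 143*(-10) = 66 + 1430 = 1496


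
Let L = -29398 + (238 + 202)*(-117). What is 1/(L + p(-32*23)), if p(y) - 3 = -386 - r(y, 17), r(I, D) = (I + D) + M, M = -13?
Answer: -1/80529 ≈ -1.2418e-5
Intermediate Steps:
L = -80878 (L = -29398 + 440*(-117) = -29398 - 51480 = -80878)
r(I, D) = -13 + D + I (r(I, D) = (I + D) - 13 = (D + I) - 13 = -13 + D + I)
p(y) = -387 - y (p(y) = 3 + (-386 - (-13 + 17 + y)) = 3 + (-386 - (4 + y)) = 3 + (-386 + (-4 - y)) = 3 + (-390 - y) = -387 - y)
1/(L + p(-32*23)) = 1/(-80878 + (-387 - (-32)*23)) = 1/(-80878 + (-387 - 1*(-736))) = 1/(-80878 + (-387 + 736)) = 1/(-80878 + 349) = 1/(-80529) = -1/80529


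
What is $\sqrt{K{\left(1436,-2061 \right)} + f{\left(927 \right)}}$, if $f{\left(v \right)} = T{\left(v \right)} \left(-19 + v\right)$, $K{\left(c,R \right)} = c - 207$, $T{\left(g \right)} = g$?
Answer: $\sqrt{842945} \approx 918.12$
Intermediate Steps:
$K{\left(c,R \right)} = -207 + c$
$f{\left(v \right)} = v \left(-19 + v\right)$
$\sqrt{K{\left(1436,-2061 \right)} + f{\left(927 \right)}} = \sqrt{\left(-207 + 1436\right) + 927 \left(-19 + 927\right)} = \sqrt{1229 + 927 \cdot 908} = \sqrt{1229 + 841716} = \sqrt{842945}$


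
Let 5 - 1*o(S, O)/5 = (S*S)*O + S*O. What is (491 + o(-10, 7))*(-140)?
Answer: 368760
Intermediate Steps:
o(S, O) = 25 - 5*O*S - 5*O*S**2 (o(S, O) = 25 - 5*((S*S)*O + S*O) = 25 - 5*(S**2*O + O*S) = 25 - 5*(O*S**2 + O*S) = 25 - 5*(O*S + O*S**2) = 25 + (-5*O*S - 5*O*S**2) = 25 - 5*O*S - 5*O*S**2)
(491 + o(-10, 7))*(-140) = (491 + (25 - 5*7*(-10) - 5*7*(-10)**2))*(-140) = (491 + (25 + 350 - 5*7*100))*(-140) = (491 + (25 + 350 - 3500))*(-140) = (491 - 3125)*(-140) = -2634*(-140) = 368760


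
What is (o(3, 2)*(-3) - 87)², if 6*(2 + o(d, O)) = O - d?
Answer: 25921/4 ≈ 6480.3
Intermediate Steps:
o(d, O) = -2 - d/6 + O/6 (o(d, O) = -2 + (O - d)/6 = -2 + (-d/6 + O/6) = -2 - d/6 + O/6)
(o(3, 2)*(-3) - 87)² = ((-2 - ⅙*3 + (⅙)*2)*(-3) - 87)² = ((-2 - ½ + ⅓)*(-3) - 87)² = (-13/6*(-3) - 87)² = (13/2 - 87)² = (-161/2)² = 25921/4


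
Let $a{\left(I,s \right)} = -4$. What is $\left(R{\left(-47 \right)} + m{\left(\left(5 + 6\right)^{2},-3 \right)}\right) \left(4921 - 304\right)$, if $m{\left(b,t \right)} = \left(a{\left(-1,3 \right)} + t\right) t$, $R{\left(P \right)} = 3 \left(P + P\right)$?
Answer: $-1205037$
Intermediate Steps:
$R{\left(P \right)} = 6 P$ ($R{\left(P \right)} = 3 \cdot 2 P = 6 P$)
$m{\left(b,t \right)} = t \left(-4 + t\right)$ ($m{\left(b,t \right)} = \left(-4 + t\right) t = t \left(-4 + t\right)$)
$\left(R{\left(-47 \right)} + m{\left(\left(5 + 6\right)^{2},-3 \right)}\right) \left(4921 - 304\right) = \left(6 \left(-47\right) - 3 \left(-4 - 3\right)\right) \left(4921 - 304\right) = \left(-282 - -21\right) 4617 = \left(-282 + 21\right) 4617 = \left(-261\right) 4617 = -1205037$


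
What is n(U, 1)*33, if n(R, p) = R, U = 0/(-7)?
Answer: 0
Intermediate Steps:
U = 0 (U = 0*(-⅐) = 0)
n(U, 1)*33 = 0*33 = 0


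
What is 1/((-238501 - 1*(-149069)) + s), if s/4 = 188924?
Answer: 1/666264 ≈ 1.5009e-6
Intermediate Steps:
s = 755696 (s = 4*188924 = 755696)
1/((-238501 - 1*(-149069)) + s) = 1/((-238501 - 1*(-149069)) + 755696) = 1/((-238501 + 149069) + 755696) = 1/(-89432 + 755696) = 1/666264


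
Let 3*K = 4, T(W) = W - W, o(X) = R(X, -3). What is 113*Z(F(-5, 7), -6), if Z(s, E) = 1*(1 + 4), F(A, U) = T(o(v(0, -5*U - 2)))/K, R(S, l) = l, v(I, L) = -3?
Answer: 565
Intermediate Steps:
o(X) = -3
T(W) = 0
K = 4/3 (K = (1/3)*4 = 4/3 ≈ 1.3333)
F(A, U) = 0 (F(A, U) = 0/(4/3) = 0*(3/4) = 0)
Z(s, E) = 5 (Z(s, E) = 1*5 = 5)
113*Z(F(-5, 7), -6) = 113*5 = 565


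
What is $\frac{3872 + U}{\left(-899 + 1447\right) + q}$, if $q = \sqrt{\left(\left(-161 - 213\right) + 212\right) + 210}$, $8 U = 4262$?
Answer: $\frac{2413803}{300256} - \frac{17619 \sqrt{3}}{300256} \approx 7.9375$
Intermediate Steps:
$U = \frac{2131}{4}$ ($U = \frac{1}{8} \cdot 4262 = \frac{2131}{4} \approx 532.75$)
$q = 4 \sqrt{3}$ ($q = \sqrt{\left(-374 + 212\right) + 210} = \sqrt{-162 + 210} = \sqrt{48} = 4 \sqrt{3} \approx 6.9282$)
$\frac{3872 + U}{\left(-899 + 1447\right) + q} = \frac{3872 + \frac{2131}{4}}{\left(-899 + 1447\right) + 4 \sqrt{3}} = \frac{17619}{4 \left(548 + 4 \sqrt{3}\right)}$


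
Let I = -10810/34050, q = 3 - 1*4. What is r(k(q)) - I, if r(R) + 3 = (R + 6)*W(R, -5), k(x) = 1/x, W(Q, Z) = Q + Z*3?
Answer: -281534/3405 ≈ -82.682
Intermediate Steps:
W(Q, Z) = Q + 3*Z
q = -1 (q = 3 - 4 = -1)
r(R) = -3 + (-15 + R)*(6 + R) (r(R) = -3 + (R + 6)*(R + 3*(-5)) = -3 + (6 + R)*(R - 15) = -3 + (6 + R)*(-15 + R) = -3 + (-15 + R)*(6 + R))
I = -1081/3405 (I = -10810*1/34050 = -1081/3405 ≈ -0.31747)
r(k(q)) - I = (-93 + (1/(-1))² - 9/(-1)) - 1*(-1081/3405) = (-93 + (-1)² - 9*(-1)) + 1081/3405 = (-93 + 1 + 9) + 1081/3405 = -83 + 1081/3405 = -281534/3405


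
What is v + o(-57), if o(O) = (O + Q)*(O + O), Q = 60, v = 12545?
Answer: 12203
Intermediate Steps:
o(O) = 2*O*(60 + O) (o(O) = (O + 60)*(O + O) = (60 + O)*(2*O) = 2*O*(60 + O))
v + o(-57) = 12545 + 2*(-57)*(60 - 57) = 12545 + 2*(-57)*3 = 12545 - 342 = 12203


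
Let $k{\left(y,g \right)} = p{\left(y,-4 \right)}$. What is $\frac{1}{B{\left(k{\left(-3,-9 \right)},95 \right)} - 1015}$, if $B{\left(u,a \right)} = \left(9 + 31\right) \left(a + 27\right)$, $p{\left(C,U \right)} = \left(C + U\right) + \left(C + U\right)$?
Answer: $\frac{1}{3865} \approx 0.00025873$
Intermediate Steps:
$p{\left(C,U \right)} = 2 C + 2 U$
$k{\left(y,g \right)} = -8 + 2 y$ ($k{\left(y,g \right)} = 2 y + 2 \left(-4\right) = 2 y - 8 = -8 + 2 y$)
$B{\left(u,a \right)} = 1080 + 40 a$ ($B{\left(u,a \right)} = 40 \left(27 + a\right) = 1080 + 40 a$)
$\frac{1}{B{\left(k{\left(-3,-9 \right)},95 \right)} - 1015} = \frac{1}{\left(1080 + 40 \cdot 95\right) - 1015} = \frac{1}{\left(1080 + 3800\right) - 1015} = \frac{1}{4880 - 1015} = \frac{1}{3865}$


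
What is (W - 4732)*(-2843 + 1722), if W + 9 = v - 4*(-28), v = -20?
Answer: 5211529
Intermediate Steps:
W = 83 (W = -9 + (-20 - 4*(-28)) = -9 + (-20 + 112) = -9 + 92 = 83)
(W - 4732)*(-2843 + 1722) = (83 - 4732)*(-2843 + 1722) = -4649*(-1121) = 5211529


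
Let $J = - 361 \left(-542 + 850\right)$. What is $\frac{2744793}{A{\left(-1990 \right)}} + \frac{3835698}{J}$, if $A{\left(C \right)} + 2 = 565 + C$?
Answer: $- \frac{155330792565}{79332638} \approx -1958.0$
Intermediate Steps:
$A{\left(C \right)} = 563 + C$ ($A{\left(C \right)} = -2 + \left(565 + C\right) = 563 + C$)
$J = -111188$ ($J = \left(-361\right) 308 = -111188$)
$\frac{2744793}{A{\left(-1990 \right)}} + \frac{3835698}{J} = \frac{2744793}{563 - 1990} + \frac{3835698}{-111188} = \frac{2744793}{-1427} + 3835698 \left(- \frac{1}{111188}\right) = 2744793 \left(- \frac{1}{1427}\right) - \frac{1917849}{55594} = - \frac{2744793}{1427} - \frac{1917849}{55594} = - \frac{155330792565}{79332638}$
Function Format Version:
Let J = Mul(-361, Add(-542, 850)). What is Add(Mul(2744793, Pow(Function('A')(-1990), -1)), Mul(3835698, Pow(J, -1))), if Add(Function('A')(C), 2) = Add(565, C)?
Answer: Rational(-155330792565, 79332638) ≈ -1958.0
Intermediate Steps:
Function('A')(C) = Add(563, C) (Function('A')(C) = Add(-2, Add(565, C)) = Add(563, C))
J = -111188 (J = Mul(-361, 308) = -111188)
Add(Mul(2744793, Pow(Function('A')(-1990), -1)), Mul(3835698, Pow(J, -1))) = Add(Mul(2744793, Pow(Add(563, -1990), -1)), Mul(3835698, Pow(-111188, -1))) = Add(Mul(2744793, Pow(-1427, -1)), Mul(3835698, Rational(-1, 111188))) = Add(Mul(2744793, Rational(-1, 1427)), Rational(-1917849, 55594)) = Add(Rational(-2744793, 1427), Rational(-1917849, 55594)) = Rational(-155330792565, 79332638)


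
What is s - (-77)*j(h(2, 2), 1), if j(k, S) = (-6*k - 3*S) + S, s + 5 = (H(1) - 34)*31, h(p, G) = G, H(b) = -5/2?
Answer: -4429/2 ≈ -2214.5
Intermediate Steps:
H(b) = -5/2 (H(b) = -5*1/2 = -5/2)
s = -2273/2 (s = -5 + (-5/2 - 34)*31 = -5 - 73/2*31 = -5 - 2263/2 = -2273/2 ≈ -1136.5)
j(k, S) = -6*k - 2*S
s - (-77)*j(h(2, 2), 1) = -2273/2 - (-77)*(-6*2 - 2*1) = -2273/2 - (-77)*(-12 - 2) = -2273/2 - (-77)*(-14) = -2273/2 - 1*1078 = -2273/2 - 1078 = -4429/2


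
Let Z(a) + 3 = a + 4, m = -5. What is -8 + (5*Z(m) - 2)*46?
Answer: -1020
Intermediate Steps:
Z(a) = 1 + a (Z(a) = -3 + (a + 4) = -3 + (4 + a) = 1 + a)
-8 + (5*Z(m) - 2)*46 = -8 + (5*(1 - 5) - 2)*46 = -8 + (5*(-4) - 2)*46 = -8 + (-20 - 2)*46 = -8 - 22*46 = -8 - 1012 = -1020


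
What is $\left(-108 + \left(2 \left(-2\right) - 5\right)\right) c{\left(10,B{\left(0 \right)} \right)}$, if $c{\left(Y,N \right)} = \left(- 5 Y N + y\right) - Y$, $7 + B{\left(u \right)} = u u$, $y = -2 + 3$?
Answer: $-39897$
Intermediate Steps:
$y = 1$
$B{\left(u \right)} = -7 + u^{2}$ ($B{\left(u \right)} = -7 + u u = -7 + u^{2}$)
$c{\left(Y,N \right)} = 1 - Y - 5 N Y$ ($c{\left(Y,N \right)} = \left(- 5 Y N + 1\right) - Y = \left(- 5 N Y + 1\right) - Y = \left(1 - 5 N Y\right) - Y = 1 - Y - 5 N Y$)
$\left(-108 + \left(2 \left(-2\right) - 5\right)\right) c{\left(10,B{\left(0 \right)} \right)} = \left(-108 + \left(2 \left(-2\right) - 5\right)\right) \left(1 - 10 - 5 \left(-7 + 0^{2}\right) 10\right) = \left(-108 - 9\right) \left(1 - 10 - 5 \left(-7 + 0\right) 10\right) = \left(-108 - 9\right) \left(1 - 10 - \left(-35\right) 10\right) = - 117 \left(1 - 10 + 350\right) = \left(-117\right) 341 = -39897$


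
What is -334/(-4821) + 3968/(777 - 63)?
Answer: 3228034/573699 ≈ 5.6267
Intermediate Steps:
-334/(-4821) + 3968/(777 - 63) = -334*(-1/4821) + 3968/714 = 334/4821 + 3968*(1/714) = 334/4821 + 1984/357 = 3228034/573699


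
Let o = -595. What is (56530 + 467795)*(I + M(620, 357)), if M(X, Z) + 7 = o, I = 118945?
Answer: 62050193475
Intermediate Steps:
M(X, Z) = -602 (M(X, Z) = -7 - 595 = -602)
(56530 + 467795)*(I + M(620, 357)) = (56530 + 467795)*(118945 - 602) = 524325*118343 = 62050193475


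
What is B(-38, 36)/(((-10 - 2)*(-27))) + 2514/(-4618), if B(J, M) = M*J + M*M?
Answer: -15931/20781 ≈ -0.76661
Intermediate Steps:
B(J, M) = M**2 + J*M (B(J, M) = J*M + M**2 = M**2 + J*M)
B(-38, 36)/(((-10 - 2)*(-27))) + 2514/(-4618) = (36*(-38 + 36))/(((-10 - 2)*(-27))) + 2514/(-4618) = (36*(-2))/((-12*(-27))) + 2514*(-1/4618) = -72/324 - 1257/2309 = -72*1/324 - 1257/2309 = -2/9 - 1257/2309 = -15931/20781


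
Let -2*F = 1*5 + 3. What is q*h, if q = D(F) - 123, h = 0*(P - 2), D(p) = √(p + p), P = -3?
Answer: 0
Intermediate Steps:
F = -4 (F = -(1*5 + 3)/2 = -(5 + 3)/2 = -½*8 = -4)
D(p) = √2*√p (D(p) = √(2*p) = √2*√p)
h = 0 (h = 0*(-3 - 2) = 0*(-5) = 0)
q = -123 + 2*I*√2 (q = √2*√(-4) - 123 = √2*(2*I) - 123 = 2*I*√2 - 123 = -123 + 2*I*√2 ≈ -123.0 + 2.8284*I)
q*h = (-123 + 2*I*√2)*0 = 0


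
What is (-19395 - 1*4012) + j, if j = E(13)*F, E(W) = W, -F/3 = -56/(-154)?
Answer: -257633/11 ≈ -23421.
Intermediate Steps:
F = -12/11 (F = -(-168)/(-154) = -(-168)*(-1)/154 = -3*4/11 = -12/11 ≈ -1.0909)
j = -156/11 (j = 13*(-12/11) = -156/11 ≈ -14.182)
(-19395 - 1*4012) + j = (-19395 - 1*4012) - 156/11 = (-19395 - 4012) - 156/11 = -23407 - 156/11 = -257633/11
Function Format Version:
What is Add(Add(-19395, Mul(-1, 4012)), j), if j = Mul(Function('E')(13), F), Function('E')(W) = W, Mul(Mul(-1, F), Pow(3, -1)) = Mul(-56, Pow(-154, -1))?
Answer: Rational(-257633, 11) ≈ -23421.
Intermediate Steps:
F = Rational(-12, 11) (F = Mul(-3, Mul(-56, Pow(-154, -1))) = Mul(-3, Mul(-56, Rational(-1, 154))) = Mul(-3, Rational(4, 11)) = Rational(-12, 11) ≈ -1.0909)
j = Rational(-156, 11) (j = Mul(13, Rational(-12, 11)) = Rational(-156, 11) ≈ -14.182)
Add(Add(-19395, Mul(-1, 4012)), j) = Add(Add(-19395, Mul(-1, 4012)), Rational(-156, 11)) = Add(Add(-19395, -4012), Rational(-156, 11)) = Add(-23407, Rational(-156, 11)) = Rational(-257633, 11)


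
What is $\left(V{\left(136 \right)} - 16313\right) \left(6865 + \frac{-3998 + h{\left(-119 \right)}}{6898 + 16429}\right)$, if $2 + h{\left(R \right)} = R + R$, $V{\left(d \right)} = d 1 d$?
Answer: $\frac{349576051911}{23327} \approx 1.4986 \cdot 10^{7}$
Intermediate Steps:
$V{\left(d \right)} = d^{2}$ ($V{\left(d \right)} = d d = d^{2}$)
$h{\left(R \right)} = -2 + 2 R$ ($h{\left(R \right)} = -2 + \left(R + R\right) = -2 + 2 R$)
$\left(V{\left(136 \right)} - 16313\right) \left(6865 + \frac{-3998 + h{\left(-119 \right)}}{6898 + 16429}\right) = \left(136^{2} - 16313\right) \left(6865 + \frac{-3998 + \left(-2 + 2 \left(-119\right)\right)}{6898 + 16429}\right) = \left(18496 - 16313\right) \left(6865 + \frac{-3998 - 240}{23327}\right) = 2183 \left(6865 + \left(-3998 - 240\right) \frac{1}{23327}\right) = 2183 \left(6865 - \frac{4238}{23327}\right) = 2183 \cdot \frac{160135617}{23327} = \frac{349576051911}{23327}$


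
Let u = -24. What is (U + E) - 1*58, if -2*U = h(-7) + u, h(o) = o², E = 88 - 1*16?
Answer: 3/2 ≈ 1.5000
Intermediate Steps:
E = 72 (E = 88 - 16 = 72)
U = -25/2 (U = -((-7)² - 24)/2 = -(49 - 24)/2 = -½*25 = -25/2 ≈ -12.500)
(U + E) - 1*58 = (-25/2 + 72) - 1*58 = 119/2 - 58 = 3/2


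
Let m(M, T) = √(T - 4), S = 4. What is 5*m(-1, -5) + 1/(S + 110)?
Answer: 1/114 + 15*I ≈ 0.0087719 + 15.0*I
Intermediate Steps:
m(M, T) = √(-4 + T)
5*m(-1, -5) + 1/(S + 110) = 5*√(-4 - 5) + 1/(4 + 110) = 5*√(-9) + 1/114 = 5*(3*I) + 1/114 = 15*I + 1/114 = 1/114 + 15*I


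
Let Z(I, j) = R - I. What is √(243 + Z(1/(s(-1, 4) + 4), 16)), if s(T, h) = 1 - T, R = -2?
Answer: 17*√30/6 ≈ 15.519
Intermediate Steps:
Z(I, j) = -2 - I
√(243 + Z(1/(s(-1, 4) + 4), 16)) = √(243 + (-2 - 1/((1 - 1*(-1)) + 4))) = √(243 + (-2 - 1/((1 + 1) + 4))) = √(243 + (-2 - 1/(2 + 4))) = √(243 + (-2 - 1/6)) = √(243 + (-2 - 1*⅙)) = √(243 + (-2 - ⅙)) = √(243 - 13/6) = √(1445/6) = 17*√30/6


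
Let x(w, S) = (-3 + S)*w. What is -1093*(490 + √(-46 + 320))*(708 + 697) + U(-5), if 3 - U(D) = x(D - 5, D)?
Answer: -752475927 - 1535665*√274 ≈ -7.7790e+8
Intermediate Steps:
x(w, S) = w*(-3 + S)
U(D) = 3 - (-5 + D)*(-3 + D) (U(D) = 3 - (D - 5)*(-3 + D) = 3 - (-5 + D)*(-3 + D))
-1093*(490 + √(-46 + 320))*(708 + 697) + U(-5) = -1093*(490 + √(-46 + 320))*(708 + 697) + (3 - (-5 - 5)*(-3 - 5)) = -1093*(490 + √274)*1405 + (3 - 1*(-10)*(-8)) = -1093*(688450 + 1405*√274) + (3 - 80) = (-752475850 - 1535665*√274) - 77 = -752475927 - 1535665*√274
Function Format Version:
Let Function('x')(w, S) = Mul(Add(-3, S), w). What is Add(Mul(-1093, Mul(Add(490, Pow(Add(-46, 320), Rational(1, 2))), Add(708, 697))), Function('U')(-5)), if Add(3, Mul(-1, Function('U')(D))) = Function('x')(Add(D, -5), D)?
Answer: Add(-752475927, Mul(-1535665, Pow(274, Rational(1, 2)))) ≈ -7.7790e+8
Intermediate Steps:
Function('x')(w, S) = Mul(w, Add(-3, S))
Function('U')(D) = Add(3, Mul(-1, Add(-5, D), Add(-3, D))) (Function('U')(D) = Add(3, Mul(-1, Mul(Add(D, -5), Add(-3, D)))) = Add(3, Mul(-1, Mul(Add(-5, D), Add(-3, D)))) = Add(3, Mul(-1, Add(-5, D), Add(-3, D))))
Add(Mul(-1093, Mul(Add(490, Pow(Add(-46, 320), Rational(1, 2))), Add(708, 697))), Function('U')(-5)) = Add(Mul(-1093, Mul(Add(490, Pow(Add(-46, 320), Rational(1, 2))), Add(708, 697))), Add(3, Mul(-1, Add(-5, -5), Add(-3, -5)))) = Add(Mul(-1093, Mul(Add(490, Pow(274, Rational(1, 2))), 1405)), Add(3, Mul(-1, -10, -8))) = Add(Mul(-1093, Add(688450, Mul(1405, Pow(274, Rational(1, 2))))), Add(3, -80)) = Add(Add(-752475850, Mul(-1535665, Pow(274, Rational(1, 2)))), -77) = Add(-752475927, Mul(-1535665, Pow(274, Rational(1, 2))))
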